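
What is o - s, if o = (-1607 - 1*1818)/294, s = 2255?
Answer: -666395/294 ≈ -2266.6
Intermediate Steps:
o = -3425/294 (o = (-1607 - 1818)*(1/294) = -3425*1/294 = -3425/294 ≈ -11.650)
o - s = -3425/294 - 1*2255 = -3425/294 - 2255 = -666395/294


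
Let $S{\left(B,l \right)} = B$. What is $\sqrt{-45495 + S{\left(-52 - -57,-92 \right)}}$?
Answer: $i \sqrt{45490} \approx 213.28 i$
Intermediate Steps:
$\sqrt{-45495 + S{\left(-52 - -57,-92 \right)}} = \sqrt{-45495 - -5} = \sqrt{-45495 + \left(-52 + 57\right)} = \sqrt{-45495 + 5} = \sqrt{-45490} = i \sqrt{45490}$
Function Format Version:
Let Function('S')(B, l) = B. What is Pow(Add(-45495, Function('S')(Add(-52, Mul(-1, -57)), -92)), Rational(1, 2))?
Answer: Mul(I, Pow(45490, Rational(1, 2))) ≈ Mul(213.28, I)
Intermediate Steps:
Pow(Add(-45495, Function('S')(Add(-52, Mul(-1, -57)), -92)), Rational(1, 2)) = Pow(Add(-45495, Add(-52, Mul(-1, -57))), Rational(1, 2)) = Pow(Add(-45495, Add(-52, 57)), Rational(1, 2)) = Pow(Add(-45495, 5), Rational(1, 2)) = Pow(-45490, Rational(1, 2)) = Mul(I, Pow(45490, Rational(1, 2)))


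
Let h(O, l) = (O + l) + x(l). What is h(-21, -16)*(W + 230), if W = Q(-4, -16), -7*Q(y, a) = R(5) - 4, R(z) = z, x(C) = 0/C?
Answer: -59533/7 ≈ -8504.7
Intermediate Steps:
x(C) = 0
Q(y, a) = -1/7 (Q(y, a) = -(5 - 4)/7 = -1/7*1 = -1/7)
W = -1/7 ≈ -0.14286
h(O, l) = O + l (h(O, l) = (O + l) + 0 = O + l)
h(-21, -16)*(W + 230) = (-21 - 16)*(-1/7 + 230) = -37*1609/7 = -59533/7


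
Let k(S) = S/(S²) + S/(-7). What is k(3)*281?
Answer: -562/21 ≈ -26.762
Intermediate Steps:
k(S) = 1/S - S/7 (k(S) = S/S² + S*(-⅐) = 1/S - S/7)
k(3)*281 = (1/3 - ⅐*3)*281 = (⅓ - 3/7)*281 = -2/21*281 = -562/21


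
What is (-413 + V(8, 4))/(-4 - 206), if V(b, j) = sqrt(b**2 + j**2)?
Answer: 59/30 - 2*sqrt(5)/105 ≈ 1.9241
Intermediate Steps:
(-413 + V(8, 4))/(-4 - 206) = (-413 + sqrt(8**2 + 4**2))/(-4 - 206) = (-413 + sqrt(64 + 16))/(-210) = (-413 + sqrt(80))*(-1/210) = (-413 + 4*sqrt(5))*(-1/210) = 59/30 - 2*sqrt(5)/105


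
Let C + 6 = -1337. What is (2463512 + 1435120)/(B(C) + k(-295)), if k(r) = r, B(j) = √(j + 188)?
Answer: -57504822/4409 - 974658*I*√1155/22045 ≈ -13043.0 - 1502.6*I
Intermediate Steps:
C = -1343 (C = -6 - 1337 = -1343)
B(j) = √(188 + j)
(2463512 + 1435120)/(B(C) + k(-295)) = (2463512 + 1435120)/(√(188 - 1343) - 295) = 3898632/(√(-1155) - 295) = 3898632/(I*√1155 - 295) = 3898632/(-295 + I*√1155)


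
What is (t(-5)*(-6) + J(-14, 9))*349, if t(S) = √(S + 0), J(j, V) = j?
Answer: -4886 - 2094*I*√5 ≈ -4886.0 - 4682.3*I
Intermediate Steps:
t(S) = √S
(t(-5)*(-6) + J(-14, 9))*349 = (√(-5)*(-6) - 14)*349 = ((I*√5)*(-6) - 14)*349 = (-6*I*√5 - 14)*349 = (-14 - 6*I*√5)*349 = -4886 - 2094*I*√5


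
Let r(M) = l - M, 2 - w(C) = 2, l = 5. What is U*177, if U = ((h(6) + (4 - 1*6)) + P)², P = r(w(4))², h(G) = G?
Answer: 148857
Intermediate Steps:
w(C) = 0 (w(C) = 2 - 1*2 = 2 - 2 = 0)
r(M) = 5 - M
P = 25 (P = (5 - 1*0)² = (5 + 0)² = 5² = 25)
U = 841 (U = ((6 + (4 - 1*6)) + 25)² = ((6 + (4 - 6)) + 25)² = ((6 - 2) + 25)² = (4 + 25)² = 29² = 841)
U*177 = 841*177 = 148857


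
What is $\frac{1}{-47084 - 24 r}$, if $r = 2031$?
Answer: $- \frac{1}{95828} \approx -1.0435 \cdot 10^{-5}$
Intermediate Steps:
$\frac{1}{-47084 - 24 r} = \frac{1}{-47084 - 48744} = \frac{1}{-95828} = - \frac{1}{95828}$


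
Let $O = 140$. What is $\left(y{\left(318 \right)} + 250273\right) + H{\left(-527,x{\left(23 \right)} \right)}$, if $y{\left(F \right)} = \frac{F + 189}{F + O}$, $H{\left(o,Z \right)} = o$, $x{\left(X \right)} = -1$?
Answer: $\frac{114384175}{458} \approx 2.4975 \cdot 10^{5}$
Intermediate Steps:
$y{\left(F \right)} = \frac{189 + F}{140 + F}$ ($y{\left(F \right)} = \frac{F + 189}{F + 140} = \frac{189 + F}{140 + F}$)
$\left(y{\left(318 \right)} + 250273\right) + H{\left(-527,x{\left(23 \right)} \right)} = \left(\frac{189 + 318}{140 + 318} + 250273\right) - 527 = \left(\frac{1}{458} \cdot 507 + 250273\right) - 527 = \left(\frac{507}{458} + 250273\right) - 527 = \frac{114625541}{458} - 527 = \frac{114384175}{458}$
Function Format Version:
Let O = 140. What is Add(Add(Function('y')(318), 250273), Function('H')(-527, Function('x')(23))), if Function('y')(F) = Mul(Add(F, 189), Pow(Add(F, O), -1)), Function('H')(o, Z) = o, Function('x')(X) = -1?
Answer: Rational(114384175, 458) ≈ 2.4975e+5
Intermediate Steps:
Function('y')(F) = Mul(Pow(Add(140, F), -1), Add(189, F)) (Function('y')(F) = Mul(Add(F, 189), Pow(Add(F, 140), -1)) = Mul(Add(189, F), Pow(Add(140, F), -1)) = Mul(Pow(Add(140, F), -1), Add(189, F)))
Add(Add(Function('y')(318), 250273), Function('H')(-527, Function('x')(23))) = Add(Add(Mul(Pow(Add(140, 318), -1), Add(189, 318)), 250273), -527) = Add(Add(Mul(Pow(458, -1), 507), 250273), -527) = Add(Add(Mul(Rational(1, 458), 507), 250273), -527) = Add(Add(Rational(507, 458), 250273), -527) = Add(Rational(114625541, 458), -527) = Rational(114384175, 458)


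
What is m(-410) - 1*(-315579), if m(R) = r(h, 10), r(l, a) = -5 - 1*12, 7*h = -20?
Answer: 315562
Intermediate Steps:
h = -20/7 (h = (⅐)*(-20) = -20/7 ≈ -2.8571)
r(l, a) = -17 (r(l, a) = -5 - 12 = -17)
m(R) = -17
m(-410) - 1*(-315579) = -17 - 1*(-315579) = -17 + 315579 = 315562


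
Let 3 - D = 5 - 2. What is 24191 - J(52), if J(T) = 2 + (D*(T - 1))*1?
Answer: 24189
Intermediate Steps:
D = 0 (D = 3 - (5 - 2) = 3 - 1*3 = 3 - 3 = 0)
J(T) = 2 (J(T) = 2 + (0*(T - 1))*1 = 2 + (0*(-1 + T))*1 = 2 + 0*1 = 2 + 0 = 2)
24191 - J(52) = 24191 - 1*2 = 24191 - 2 = 24189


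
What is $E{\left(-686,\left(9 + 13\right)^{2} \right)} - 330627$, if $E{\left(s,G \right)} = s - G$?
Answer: $-331797$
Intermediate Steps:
$E{\left(-686,\left(9 + 13\right)^{2} \right)} - 330627 = \left(-686 - \left(9 + 13\right)^{2}\right) - 330627 = \left(-686 - 22^{2}\right) - 330627 = \left(-686 - 484\right) - 330627 = -1170 - 330627 = -331797$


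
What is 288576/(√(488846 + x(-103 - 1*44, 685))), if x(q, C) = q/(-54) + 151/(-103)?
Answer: 865728*√186702499478/906322813 ≈ 412.74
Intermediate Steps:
x(q, C) = -151/103 - q/54 (x(q, C) = q*(-1/54) + 151*(-1/103) = -q/54 - 151/103 = -151/103 - q/54)
288576/(√(488846 + x(-103 - 1*44, 685))) = 288576/(√(488846 + (-151/103 - (-103 - 1*44)/54))) = 288576/(√(488846 + (-151/103 - (-103 - 44)/54))) = 288576/(√(488846 + (-151/103 - 1/54*(-147)))) = 288576/(√(488846 + (-151/103 + 49/18))) = 288576/(√(488846 + 2329/1854)) = 288576/(√(906322813/1854)) = 288576/((√186702499478/618)) = 288576*(3*√186702499478/906322813) = 865728*√186702499478/906322813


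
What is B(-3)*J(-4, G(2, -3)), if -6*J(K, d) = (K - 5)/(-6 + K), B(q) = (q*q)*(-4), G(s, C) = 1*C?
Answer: 27/5 ≈ 5.4000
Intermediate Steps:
G(s, C) = C
B(q) = -4*q² (B(q) = q²*(-4) = -4*q²)
J(K, d) = -(-5 + K)/(6*(-6 + K)) (J(K, d) = -(K - 5)/(6*(-6 + K)) = -(-5 + K)/(6*(-6 + K)))
B(-3)*J(-4, G(2, -3)) = (-4*(-3)²)*((5 - 1*(-4))/(6*(-6 - 4))) = (-4*9)*((⅙)*(5 + 4)/(-10)) = -6*(-1)*9/10 = -36*(-3/20) = 27/5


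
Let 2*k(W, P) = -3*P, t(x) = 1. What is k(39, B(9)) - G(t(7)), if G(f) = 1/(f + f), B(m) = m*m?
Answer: -122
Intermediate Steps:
B(m) = m²
k(W, P) = -3*P/2 (k(W, P) = (-3*P)/2 = -3*P/2)
G(f) = 1/(2*f)
k(39, B(9)) - G(t(7)) = -3/2*9² - 1/(2*1) = -3/2*81 - 1/2 = -243/2 - 1*½ = -243/2 - ½ = -122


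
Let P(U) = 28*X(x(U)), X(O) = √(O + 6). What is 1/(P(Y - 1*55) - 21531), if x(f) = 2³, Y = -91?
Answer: -21531/463572985 - 28*√14/463572985 ≈ -4.6672e-5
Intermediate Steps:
x(f) = 8
X(O) = √(6 + O)
P(U) = 28*√14 (P(U) = 28*√(6 + 8) = 28*√14)
1/(P(Y - 1*55) - 21531) = 1/(28*√14 - 21531) = 1/(-21531 + 28*√14)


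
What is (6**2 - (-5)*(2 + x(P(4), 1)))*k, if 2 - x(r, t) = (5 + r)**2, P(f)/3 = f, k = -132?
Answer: 183348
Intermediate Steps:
P(f) = 3*f
x(r, t) = 2 - (5 + r)**2
(6**2 - (-5)*(2 + x(P(4), 1)))*k = (6**2 - (-5)*(2 + (2 - (5 + 3*4)**2)))*(-132) = (36 - (-5)*(2 + (2 - (5 + 12)**2)))*(-132) = (36 - (-5)*(2 + (2 - 1*17**2)))*(-132) = (36 - (-5)*(2 + (2 - 1*289)))*(-132) = (36 - (-5)*(2 + (2 - 289)))*(-132) = (36 - (-5)*(2 - 287))*(-132) = (36 - (-5)*(-285))*(-132) = (36 - 1*1425)*(-132) = (36 - 1425)*(-132) = -1389*(-132) = 183348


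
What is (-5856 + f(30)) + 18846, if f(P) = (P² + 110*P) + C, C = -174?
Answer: 17016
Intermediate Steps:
f(P) = -174 + P² + 110*P (f(P) = (P² + 110*P) - 174 = -174 + P² + 110*P)
(-5856 + f(30)) + 18846 = (-5856 + (-174 + 30² + 110*30)) + 18846 = (-5856 + (-174 + 900 + 3300)) + 18846 = (-5856 + 4026) + 18846 = -1830 + 18846 = 17016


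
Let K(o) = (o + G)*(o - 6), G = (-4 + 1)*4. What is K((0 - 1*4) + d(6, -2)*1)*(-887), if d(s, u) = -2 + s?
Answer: -63864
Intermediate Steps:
G = -12 (G = -3*4 = -12)
K(o) = (-12 + o)*(-6 + o) (K(o) = (o - 12)*(o - 6) = (-12 + o)*(-6 + o))
K((0 - 1*4) + d(6, -2)*1)*(-887) = (72 + ((0 - 1*4) + (-2 + 6)*1)² - 18*((0 - 1*4) + (-2 + 6)*1))*(-887) = (72 + ((0 - 4) + 4*1)² - 18*((0 - 4) + 4*1))*(-887) = (72 + (-4 + 4)² - 18*(-4 + 4))*(-887) = (72 + 0² - 18*0)*(-887) = (72 + 0 + 0)*(-887) = 72*(-887) = -63864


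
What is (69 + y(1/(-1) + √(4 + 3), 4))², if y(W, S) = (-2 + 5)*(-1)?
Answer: 4356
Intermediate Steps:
y(W, S) = -3 (y(W, S) = 3*(-1) = -3)
(69 + y(1/(-1) + √(4 + 3), 4))² = (69 - 3)² = 66² = 4356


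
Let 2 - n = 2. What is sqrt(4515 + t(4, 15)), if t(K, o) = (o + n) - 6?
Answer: 2*sqrt(1131) ≈ 67.261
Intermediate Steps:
n = 0 (n = 2 - 1*2 = 2 - 2 = 0)
t(K, o) = -6 + o (t(K, o) = (o + 0) - 6 = o - 6 = -6 + o)
sqrt(4515 + t(4, 15)) = sqrt(4515 + (-6 + 15)) = sqrt(4515 + 9) = sqrt(4524) = 2*sqrt(1131)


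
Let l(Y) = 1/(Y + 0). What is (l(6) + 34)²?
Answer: 42025/36 ≈ 1167.4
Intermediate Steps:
l(Y) = 1/Y
(l(6) + 34)² = (1/6 + 34)² = (⅙ + 34)² = (205/6)² = 42025/36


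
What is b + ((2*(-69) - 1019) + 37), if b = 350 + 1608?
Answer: 838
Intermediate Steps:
b = 1958
b + ((2*(-69) - 1019) + 37) = 1958 + ((2*(-69) - 1019) + 37) = 1958 + ((-138 - 1019) + 37) = 1958 + (-1157 + 37) = 1958 - 1120 = 838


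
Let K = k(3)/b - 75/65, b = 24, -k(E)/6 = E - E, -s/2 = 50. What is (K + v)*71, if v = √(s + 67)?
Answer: -1065/13 + 71*I*√33 ≈ -81.923 + 407.86*I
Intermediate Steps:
s = -100 (s = -2*50 = -100)
k(E) = 0 (k(E) = -6*(E - E) = -6*0 = 0)
v = I*√33 (v = √(-100 + 67) = √(-33) = I*√33 ≈ 5.7446*I)
K = -15/13 (K = 0/24 - 75/65 = 0*(1/24) - 75*1/65 = 0 - 15/13 = -15/13 ≈ -1.1538)
(K + v)*71 = (-15/13 + I*√33)*71 = -1065/13 + 71*I*√33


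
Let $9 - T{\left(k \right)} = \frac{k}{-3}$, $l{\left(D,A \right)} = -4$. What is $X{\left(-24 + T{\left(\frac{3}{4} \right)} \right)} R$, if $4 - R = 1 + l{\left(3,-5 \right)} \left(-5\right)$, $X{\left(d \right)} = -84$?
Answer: $1428$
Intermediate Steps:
$T{\left(k \right)} = 9 + \frac{k}{3}$ ($T{\left(k \right)} = 9 - \frac{k}{-3} = 9 - k \left(- \frac{1}{3}\right) = 9 - - \frac{k}{3} = 9 + \frac{k}{3}$)
$R = -17$ ($R = 4 - \left(1 - -20\right) = 4 - \left(1 + 20\right) = 4 - 21 = -17$)
$X{\left(-24 + T{\left(\frac{3}{4} \right)} \right)} R = \left(-84\right) \left(-17\right) = 1428$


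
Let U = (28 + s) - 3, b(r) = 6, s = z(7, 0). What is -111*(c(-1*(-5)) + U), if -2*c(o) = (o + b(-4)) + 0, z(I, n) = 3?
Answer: -4995/2 ≈ -2497.5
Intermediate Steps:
s = 3
c(o) = -3 - o/2 (c(o) = -((o + 6) + 0)/2 = -((6 + o) + 0)/2 = -(6 + o)/2 = -3 - o/2)
U = 28 (U = (28 + 3) - 3 = 31 - 3 = 28)
-111*(c(-1*(-5)) + U) = -111*((-3 - (-1)*(-5)/2) + 28) = -111*((-3 - 1/2*5) + 28) = -111*((-3 - 5/2) + 28) = -111*(-11/2 + 28) = -111*45/2 = -4995/2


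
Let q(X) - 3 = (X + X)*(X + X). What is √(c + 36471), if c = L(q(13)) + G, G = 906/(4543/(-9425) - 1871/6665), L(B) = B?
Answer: 5*√3669230610761847/1597109 ≈ 189.64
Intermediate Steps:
q(X) = 3 + 4*X² (q(X) = 3 + (X + X)*(X + X) = 3 + (2*X)*(2*X) = 3 + 4*X²)
G = -1897092275/1597109 (G = 906/(4543*(-1/9425) - 1871*1/6665) = 906/(-4543/9425 - 1871/6665) = 906/(-9582654/12563525) = 906*(-12563525/9582654) = -1897092275/1597109 ≈ -1187.8)
c = -812655264/1597109 (c = (3 + 4*13²) - 1897092275/1597109 = (3 + 4*169) - 1897092275/1597109 = (3 + 676) - 1897092275/1597109 = 679 - 1897092275/1597109 = -812655264/1597109 ≈ -508.83)
√(c + 36471) = √(-812655264/1597109 + 36471) = √(57435507075/1597109) = 5*√3669230610761847/1597109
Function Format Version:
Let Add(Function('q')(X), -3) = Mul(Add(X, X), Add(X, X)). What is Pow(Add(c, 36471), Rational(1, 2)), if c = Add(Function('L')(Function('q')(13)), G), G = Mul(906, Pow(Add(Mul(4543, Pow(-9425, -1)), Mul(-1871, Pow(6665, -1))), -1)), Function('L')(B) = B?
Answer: Mul(Rational(5, 1597109), Pow(3669230610761847, Rational(1, 2))) ≈ 189.64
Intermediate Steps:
Function('q')(X) = Add(3, Mul(4, Pow(X, 2))) (Function('q')(X) = Add(3, Mul(Add(X, X), Add(X, X))) = Add(3, Mul(Mul(2, X), Mul(2, X))) = Add(3, Mul(4, Pow(X, 2))))
G = Rational(-1897092275, 1597109) (G = Mul(906, Pow(Add(Mul(4543, Rational(-1, 9425)), Mul(-1871, Rational(1, 6665))), -1)) = Mul(906, Pow(Add(Rational(-4543, 9425), Rational(-1871, 6665)), -1)) = Mul(906, Pow(Rational(-9582654, 12563525), -1)) = Mul(906, Rational(-12563525, 9582654)) = Rational(-1897092275, 1597109) ≈ -1187.8)
c = Rational(-812655264, 1597109) (c = Add(Add(3, Mul(4, Pow(13, 2))), Rational(-1897092275, 1597109)) = Add(Add(3, Mul(4, 169)), Rational(-1897092275, 1597109)) = Add(Add(3, 676), Rational(-1897092275, 1597109)) = Add(679, Rational(-1897092275, 1597109)) = Rational(-812655264, 1597109) ≈ -508.83)
Pow(Add(c, 36471), Rational(1, 2)) = Pow(Add(Rational(-812655264, 1597109), 36471), Rational(1, 2)) = Pow(Rational(57435507075, 1597109), Rational(1, 2)) = Mul(Rational(5, 1597109), Pow(3669230610761847, Rational(1, 2)))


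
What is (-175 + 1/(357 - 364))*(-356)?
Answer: 436456/7 ≈ 62351.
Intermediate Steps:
(-175 + 1/(357 - 364))*(-356) = (-175 + 1/(-7))*(-356) = (-175 - ⅐)*(-356) = -1226/7*(-356) = 436456/7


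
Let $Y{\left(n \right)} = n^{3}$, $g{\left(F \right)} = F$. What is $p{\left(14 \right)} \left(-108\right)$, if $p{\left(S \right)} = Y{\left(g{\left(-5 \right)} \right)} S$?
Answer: $189000$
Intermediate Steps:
$p{\left(S \right)} = - 125 S$ ($p{\left(S \right)} = \left(-5\right)^{3} S = - 125 S$)
$p{\left(14 \right)} \left(-108\right) = \left(-125\right) 14 \left(-108\right) = \left(-1750\right) \left(-108\right) = 189000$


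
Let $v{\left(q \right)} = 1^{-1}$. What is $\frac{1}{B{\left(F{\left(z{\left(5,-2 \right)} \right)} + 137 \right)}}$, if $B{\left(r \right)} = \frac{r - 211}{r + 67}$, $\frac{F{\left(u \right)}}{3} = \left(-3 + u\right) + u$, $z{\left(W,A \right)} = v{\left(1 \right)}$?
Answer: $- \frac{201}{77} \approx -2.6104$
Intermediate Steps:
$v{\left(q \right)} = 1$
$z{\left(W,A \right)} = 1$
$F{\left(u \right)} = -9 + 6 u$ ($F{\left(u \right)} = 3 \left(\left(-3 + u\right) + u\right) = 3 \left(-3 + 2 u\right) = -9 + 6 u$)
$B{\left(r \right)} = \frac{-211 + r}{67 + r}$
$\frac{1}{B{\left(F{\left(z{\left(5,-2 \right)} \right)} + 137 \right)}} = \frac{1}{\frac{1}{67 + \left(\left(-9 + 6 \cdot 1\right) + 137\right)} \left(-211 + \left(\left(-9 + 6 \cdot 1\right) + 137\right)\right)} = \frac{1}{\frac{1}{67 + \left(\left(-9 + 6\right) + 137\right)} \left(-211 + \left(\left(-9 + 6\right) + 137\right)\right)} = \frac{1}{\frac{1}{67 + \left(-3 + 137\right)} \left(-211 + \left(-3 + 137\right)\right)} = \frac{1}{\frac{1}{67 + 134} \left(-211 + 134\right)} = \frac{1}{\frac{1}{201} \left(-77\right)} = \frac{1}{- \frac{77}{201}} = - \frac{201}{77}$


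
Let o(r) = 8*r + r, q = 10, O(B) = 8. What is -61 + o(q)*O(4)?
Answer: 659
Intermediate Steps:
o(r) = 9*r
-61 + o(q)*O(4) = -61 + (9*10)*8 = -61 + 90*8 = -61 + 720 = 659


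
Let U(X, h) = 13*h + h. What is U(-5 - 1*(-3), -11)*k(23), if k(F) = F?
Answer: -3542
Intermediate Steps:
U(X, h) = 14*h
U(-5 - 1*(-3), -11)*k(23) = (14*(-11))*23 = -154*23 = -3542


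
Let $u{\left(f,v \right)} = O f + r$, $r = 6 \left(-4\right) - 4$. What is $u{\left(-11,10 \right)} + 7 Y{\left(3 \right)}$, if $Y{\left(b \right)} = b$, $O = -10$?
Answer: $103$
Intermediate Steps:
$r = -28$ ($r = -24 - 4 = -28$)
$u{\left(f,v \right)} = -28 - 10 f$ ($u{\left(f,v \right)} = - 10 f - 28 = -28 - 10 f$)
$u{\left(-11,10 \right)} + 7 Y{\left(3 \right)} = \left(-28 - -110\right) + 7 \cdot 3 = \left(-28 + 110\right) + 21 = 82 + 21 = 103$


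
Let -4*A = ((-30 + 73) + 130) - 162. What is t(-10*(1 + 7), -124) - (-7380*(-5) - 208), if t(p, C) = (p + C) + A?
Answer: -147595/4 ≈ -36899.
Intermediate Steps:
A = -11/4 (A = -(((-30 + 73) + 130) - 162)/4 = -((43 + 130) - 162)/4 = -(173 - 162)/4 = -1/4*11 = -11/4 ≈ -2.7500)
t(p, C) = -11/4 + C + p (t(p, C) = (p + C) - 11/4 = (C + p) - 11/4 = -11/4 + C + p)
t(-10*(1 + 7), -124) - (-7380*(-5) - 208) = (-11/4 - 124 - 10*(1 + 7)) - (-7380*(-5) - 208) = (-11/4 - 124 - 10*8) - (-164*(-225) - 208) = (-11/4 - 124 - 80) - (36900 - 208) = -827/4 - 1*36692 = -827/4 - 36692 = -147595/4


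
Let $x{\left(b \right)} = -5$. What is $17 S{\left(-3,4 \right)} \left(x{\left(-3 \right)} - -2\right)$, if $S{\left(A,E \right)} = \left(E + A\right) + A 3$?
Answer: $408$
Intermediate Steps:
$S{\left(A,E \right)} = E + 4 A$ ($S{\left(A,E \right)} = \left(A + E\right) + 3 A = E + 4 A$)
$17 S{\left(-3,4 \right)} \left(x{\left(-3 \right)} - -2\right) = 17 \left(4 + 4 \left(-3\right)\right) \left(-5 - -2\right) = 17 \left(4 - 12\right) \left(-5 + 2\right) = 17 \left(-8\right) \left(-3\right) = \left(-136\right) \left(-3\right) = 408$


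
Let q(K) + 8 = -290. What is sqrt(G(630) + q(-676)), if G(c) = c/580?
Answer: I*sqrt(998818)/58 ≈ 17.231*I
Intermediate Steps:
q(K) = -298 (q(K) = -8 - 290 = -298)
G(c) = c/580 (G(c) = c*(1/580) = c/580)
sqrt(G(630) + q(-676)) = sqrt((1/580)*630 - 298) = sqrt(63/58 - 298) = sqrt(-17221/58) = I*sqrt(998818)/58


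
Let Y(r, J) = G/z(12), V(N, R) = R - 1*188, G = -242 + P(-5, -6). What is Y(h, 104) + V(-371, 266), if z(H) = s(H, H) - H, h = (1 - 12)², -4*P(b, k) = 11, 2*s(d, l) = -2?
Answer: 5035/52 ≈ 96.827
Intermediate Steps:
s(d, l) = -1 (s(d, l) = (½)*(-2) = -1)
P(b, k) = -11/4 (P(b, k) = -¼*11 = -11/4)
G = -979/4 (G = -242 - 11/4 = -979/4 ≈ -244.75)
h = 121 (h = (-11)² = 121)
V(N, R) = -188 + R (V(N, R) = R - 188 = -188 + R)
z(H) = -1 - H
Y(r, J) = 979/52 (Y(r, J) = -979/(4*(-1 - 1*12)) = -979/(4*(-1 - 12)) = -979/4/(-13) = -979/4*(-1/13) = 979/52)
Y(h, 104) + V(-371, 266) = 979/52 + (-188 + 266) = 979/52 + 78 = 5035/52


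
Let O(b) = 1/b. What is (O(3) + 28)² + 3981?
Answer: 43054/9 ≈ 4783.8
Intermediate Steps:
(O(3) + 28)² + 3981 = (1/3 + 28)² + 3981 = (⅓ + 28)² + 3981 = (85/3)² + 3981 = 7225/9 + 3981 = 43054/9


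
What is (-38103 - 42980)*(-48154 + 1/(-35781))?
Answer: 139705869131825/35781 ≈ 3.9045e+9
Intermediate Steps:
(-38103 - 42980)*(-48154 + 1/(-35781)) = -81083*(-48154 - 1/35781) = -81083*(-1722998275/35781) = 139705869131825/35781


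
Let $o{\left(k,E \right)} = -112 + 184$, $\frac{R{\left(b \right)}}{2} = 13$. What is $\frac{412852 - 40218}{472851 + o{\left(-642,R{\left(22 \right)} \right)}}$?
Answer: $\frac{372634}{472923} \approx 0.78794$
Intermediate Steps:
$R{\left(b \right)} = 26$ ($R{\left(b \right)} = 2 \cdot 13 = 26$)
$o{\left(k,E \right)} = 72$
$\frac{412852 - 40218}{472851 + o{\left(-642,R{\left(22 \right)} \right)}} = \frac{412852 - 40218}{472851 + 72} = \frac{372634}{472923}$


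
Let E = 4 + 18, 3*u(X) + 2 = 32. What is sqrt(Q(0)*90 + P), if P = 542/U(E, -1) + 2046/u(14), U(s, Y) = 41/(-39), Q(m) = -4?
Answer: 3*I*sqrt(3133015)/205 ≈ 25.903*I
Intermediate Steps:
u(X) = 10 (u(X) = -2/3 + (1/3)*32 = -2/3 + 32/3 = 10)
E = 22
U(s, Y) = -41/39 (U(s, Y) = 41*(-1/39) = -41/39)
P = -63747/205 (P = 542/(-41/39) + 2046/10 = 542*(-39/41) + 2046*(1/10) = -21138/41 + 1023/5 = -63747/205 ≈ -310.96)
sqrt(Q(0)*90 + P) = sqrt(-4*90 - 63747/205) = sqrt(-360 - 63747/205) = sqrt(-137547/205) = 3*I*sqrt(3133015)/205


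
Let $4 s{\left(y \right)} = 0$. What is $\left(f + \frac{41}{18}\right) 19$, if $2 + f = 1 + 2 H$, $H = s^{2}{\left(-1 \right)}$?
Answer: $\frac{437}{18} \approx 24.278$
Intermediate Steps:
$s{\left(y \right)} = 0$ ($s{\left(y \right)} = \frac{1}{4} \cdot 0 = 0$)
$H = 0$ ($H = 0^{2} = 0$)
$f = -1$ ($f = -2 + \left(1 + 2 \cdot 0\right) = -2 + \left(1 + 0\right) = -2 + 1 = -1$)
$\left(f + \frac{41}{18}\right) 19 = \left(-1 + \frac{41}{18}\right) 19 = \frac{23}{18} \cdot 19 = \frac{437}{18}$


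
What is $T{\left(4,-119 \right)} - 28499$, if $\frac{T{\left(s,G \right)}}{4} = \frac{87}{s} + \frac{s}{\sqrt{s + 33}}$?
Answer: $-28412 + \frac{16 \sqrt{37}}{37} \approx -28409.0$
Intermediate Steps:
$T{\left(s,G \right)} = \frac{348}{s} + \frac{4 s}{\sqrt{33 + s}}$ ($T{\left(s,G \right)} = 4 \left(\frac{87}{s} + \frac{s}{\sqrt{s + 33}}\right) = 4 \left(\frac{87}{s} + \frac{s}{\sqrt{33 + s}}\right) = \frac{348}{s} + \frac{4 s}{\sqrt{33 + s}}$)
$T{\left(4,-119 \right)} - 28499 = \left(\frac{348}{4} + 4 \cdot 4 \frac{1}{\sqrt{33 + 4}}\right) - 28499 = \left(348 \cdot \frac{1}{4} + 4 \cdot 4 \frac{1}{\sqrt{37}}\right) - 28499 = \left(87 + 4 \cdot 4 \frac{\sqrt{37}}{37}\right) - 28499 = \left(87 + \frac{16 \sqrt{37}}{37}\right) - 28499 = -28412 + \frac{16 \sqrt{37}}{37}$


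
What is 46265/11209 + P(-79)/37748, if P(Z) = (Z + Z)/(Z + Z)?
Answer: 1746422429/423117332 ≈ 4.1275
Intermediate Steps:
P(Z) = 1 (P(Z) = (2*Z)/((2*Z)) = (2*Z)*(1/(2*Z)) = 1)
46265/11209 + P(-79)/37748 = 46265/11209 + 1/37748 = 1746422429/423117332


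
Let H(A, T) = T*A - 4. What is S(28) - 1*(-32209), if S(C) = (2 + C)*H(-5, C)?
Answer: 27889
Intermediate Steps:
H(A, T) = -4 + A*T (H(A, T) = A*T - 4 = -4 + A*T)
S(C) = (-4 - 5*C)*(2 + C) (S(C) = (2 + C)*(-4 - 5*C) = (-4 - 5*C)*(2 + C))
S(28) - 1*(-32209) = -(2 + 28)*(4 + 5*28) - 1*(-32209) = -1*30*(4 + 140) + 32209 = -1*30*144 + 32209 = -4320 + 32209 = 27889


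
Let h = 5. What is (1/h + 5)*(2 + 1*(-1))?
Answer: 26/5 ≈ 5.2000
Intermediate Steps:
(1/h + 5)*(2 + 1*(-1)) = (1/5 + 5)*(2 + 1*(-1)) = (⅕ + 5)*(2 - 1) = (26/5)*1 = 26/5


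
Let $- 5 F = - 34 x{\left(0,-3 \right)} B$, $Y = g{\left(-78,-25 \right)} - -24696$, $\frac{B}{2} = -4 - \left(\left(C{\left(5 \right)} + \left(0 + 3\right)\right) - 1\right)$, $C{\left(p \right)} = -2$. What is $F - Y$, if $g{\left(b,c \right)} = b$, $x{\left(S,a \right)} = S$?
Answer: $-24618$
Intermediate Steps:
$B = -8$ ($B = 2 \left(-4 - \left(\left(-2 + \left(0 + 3\right)\right) - 1\right)\right) = 2 \left(-4 - \left(\left(-2 + 3\right) - 1\right)\right) = 2 \left(-4 - \left(1 - 1\right)\right) = 2 \left(-4 - 0\right) = 2 \left(-4 + 0\right) = 2 \left(-4\right) = -8$)
$Y = 24618$ ($Y = -78 - -24696 = -78 + 24696 = 24618$)
$F = 0$ ($F = - \frac{\left(-34\right) 0 \left(-8\right)}{5} = - \frac{0 \left(-8\right)}{5} = \left(- \frac{1}{5}\right) 0 = 0$)
$F - Y = 0 - 24618 = -24618$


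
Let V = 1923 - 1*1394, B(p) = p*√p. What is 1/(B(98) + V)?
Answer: -529/661351 + 686*√2/661351 ≈ 0.00066704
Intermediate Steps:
B(p) = p^(3/2)
V = 529 (V = 1923 - 1394 = 529)
1/(B(98) + V) = 1/(98^(3/2) + 529) = 1/(686*√2 + 529) = 1/(529 + 686*√2)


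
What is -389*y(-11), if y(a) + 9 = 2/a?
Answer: 39289/11 ≈ 3571.7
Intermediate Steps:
y(a) = -9 + 2/a
-389*y(-11) = -389*(-9 + 2/(-11)) = -389*(-9 + 2*(-1/11)) = -389*(-9 - 2/11) = -389*(-101/11) = 39289/11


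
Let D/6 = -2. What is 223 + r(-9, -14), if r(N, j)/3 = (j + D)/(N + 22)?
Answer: 217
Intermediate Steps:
D = -12 (D = 6*(-2) = -12)
r(N, j) = 3*(-12 + j)/(22 + N) (r(N, j) = 3*((j - 12)/(N + 22)) = 3*((-12 + j)/(22 + N)) = 3*(-12 + j)/(22 + N))
223 + r(-9, -14) = 223 + 3*(-12 - 14)/(22 - 9) = 223 + 3*(-26)/13 = 223 + 3*(1/13)*(-26) = 223 - 6 = 217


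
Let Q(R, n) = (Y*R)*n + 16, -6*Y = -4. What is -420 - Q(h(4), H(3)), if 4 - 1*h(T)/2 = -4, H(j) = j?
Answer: -468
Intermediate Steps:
Y = ⅔ (Y = -⅙*(-4) = ⅔ ≈ 0.66667)
h(T) = 16 (h(T) = 8 - 2*(-4) = 8 + 8 = 16)
Q(R, n) = 16 + 2*R*n/3 (Q(R, n) = (2*R/3)*n + 16 = 2*R*n/3 + 16 = 16 + 2*R*n/3)
-420 - Q(h(4), H(3)) = -420 - (16 + (⅔)*16*3) = -420 - (16 + 32) = -420 - 1*48 = -420 - 48 = -468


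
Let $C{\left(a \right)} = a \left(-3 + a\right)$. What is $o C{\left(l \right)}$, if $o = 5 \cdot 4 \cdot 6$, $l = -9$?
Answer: $12960$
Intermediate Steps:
$o = 120$ ($o = 20 \cdot 6 = 120$)
$o C{\left(l \right)} = 120 \left(- 9 \left(-3 - 9\right)\right) = 120 \left(\left(-9\right) \left(-12\right)\right) = 120 \cdot 108 = 12960$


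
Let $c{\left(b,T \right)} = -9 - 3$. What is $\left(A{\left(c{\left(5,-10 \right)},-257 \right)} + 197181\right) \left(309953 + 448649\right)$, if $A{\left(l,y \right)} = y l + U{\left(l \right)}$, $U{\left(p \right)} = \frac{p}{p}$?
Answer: $151922188132$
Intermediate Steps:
$c{\left(b,T \right)} = -12$
$U{\left(p \right)} = 1$
$A{\left(l,y \right)} = 1 + l y$ ($A{\left(l,y \right)} = y l + 1 = l y + 1 = 1 + l y$)
$\left(A{\left(c{\left(5,-10 \right)},-257 \right)} + 197181\right) \left(309953 + 448649\right) = \left(\left(1 - -3084\right) + 197181\right) \left(309953 + 448649\right) = \left(\left(1 + 3084\right) + 197181\right) 758602 = \left(3085 + 197181\right) 758602 = 200266 \cdot 758602 = 151922188132$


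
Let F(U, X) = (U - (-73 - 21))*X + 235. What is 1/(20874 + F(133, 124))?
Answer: 1/49257 ≈ 2.0302e-5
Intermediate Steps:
F(U, X) = 235 + X*(94 + U) (F(U, X) = (U - 1*(-94))*X + 235 = (U + 94)*X + 235 = (94 + U)*X + 235 = X*(94 + U) + 235 = 235 + X*(94 + U))
1/(20874 + F(133, 124)) = 1/(20874 + (235 + 94*124 + 133*124)) = 1/(20874 + (235 + 11656 + 16492)) = 1/(20874 + 28383) = 1/49257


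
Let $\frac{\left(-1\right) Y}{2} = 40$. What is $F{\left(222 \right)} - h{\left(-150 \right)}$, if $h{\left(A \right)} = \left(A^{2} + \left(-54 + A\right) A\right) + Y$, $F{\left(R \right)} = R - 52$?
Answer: $-52850$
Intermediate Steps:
$Y = -80$ ($Y = \left(-2\right) 40 = -80$)
$F{\left(R \right)} = -52 + R$
$h{\left(A \right)} = -80 + A^{2} + A \left(-54 + A\right)$ ($h{\left(A \right)} = \left(A^{2} + \left(-54 + A\right) A\right) - 80 = \left(A^{2} + A \left(-54 + A\right)\right) - 80 = -80 + A^{2} + A \left(-54 + A\right)$)
$F{\left(222 \right)} - h{\left(-150 \right)} = \left(-52 + 222\right) - \left(-80 - -8100 + 2 \left(-150\right)^{2}\right) = 170 - \left(-80 + 8100 + 2 \cdot 22500\right) = 170 - \left(-80 + 8100 + 45000\right) = 170 - 53020 = -52850$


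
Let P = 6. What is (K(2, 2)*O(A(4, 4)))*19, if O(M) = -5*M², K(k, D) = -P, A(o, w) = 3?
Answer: 5130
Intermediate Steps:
K(k, D) = -6 (K(k, D) = -1*6 = -6)
(K(2, 2)*O(A(4, 4)))*19 = -(-30)*3²*19 = -(-30)*9*19 = -6*(-45)*19 = 270*19 = 5130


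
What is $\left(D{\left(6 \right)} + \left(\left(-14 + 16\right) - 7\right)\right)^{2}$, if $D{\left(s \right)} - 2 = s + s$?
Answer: $81$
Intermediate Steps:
$D{\left(s \right)} = 2 + 2 s$ ($D{\left(s \right)} = 2 + \left(s + s\right) = 2 + 2 s$)
$\left(D{\left(6 \right)} + \left(\left(-14 + 16\right) - 7\right)\right)^{2} = \left(\left(2 + 2 \cdot 6\right) + \left(\left(-14 + 16\right) - 7\right)\right)^{2} = \left(\left(2 + 12\right) + \left(2 - 7\right)\right)^{2} = \left(14 - 5\right)^{2} = 9^{2} = 81$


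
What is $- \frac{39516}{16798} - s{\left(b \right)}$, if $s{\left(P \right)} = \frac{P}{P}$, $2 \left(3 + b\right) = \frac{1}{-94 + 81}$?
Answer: $- \frac{761}{227} \approx -3.3524$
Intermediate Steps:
$b = - \frac{79}{26}$ ($b = -3 + \frac{1}{2 \left(-94 + 81\right)} = -3 + \frac{1}{2 \left(-13\right)} = -3 + \frac{1}{2} \left(- \frac{1}{13}\right) = -3 - \frac{1}{26} = - \frac{79}{26} \approx -3.0385$)
$s{\left(P \right)} = 1$
$- \frac{39516}{16798} - s{\left(b \right)} = - \frac{39516}{16798} - 1 = \left(-39516\right) \frac{1}{16798} - 1 = - \frac{534}{227} - 1 = - \frac{761}{227}$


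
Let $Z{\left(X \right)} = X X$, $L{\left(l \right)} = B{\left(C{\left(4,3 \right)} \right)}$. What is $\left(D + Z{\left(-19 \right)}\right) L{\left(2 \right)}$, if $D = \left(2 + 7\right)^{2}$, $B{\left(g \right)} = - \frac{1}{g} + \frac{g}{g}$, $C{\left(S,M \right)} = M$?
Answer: $\frac{884}{3} \approx 294.67$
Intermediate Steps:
$B{\left(g \right)} = 1 - \frac{1}{g}$ ($B{\left(g \right)} = - \frac{1}{g} + 1 = 1 - \frac{1}{g}$)
$L{\left(l \right)} = \frac{2}{3}$ ($L{\left(l \right)} = \frac{-1 + 3}{3} = \frac{1}{3} \cdot 2 = \frac{2}{3}$)
$Z{\left(X \right)} = X^{2}$
$D = 81$ ($D = 9^{2} = 81$)
$\left(D + Z{\left(-19 \right)}\right) L{\left(2 \right)} = \left(81 + \left(-19\right)^{2}\right) \frac{2}{3} = \left(81 + 361\right) \frac{2}{3} = 442 \cdot \frac{2}{3} = \frac{884}{3}$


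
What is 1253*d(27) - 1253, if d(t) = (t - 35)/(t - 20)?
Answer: -2685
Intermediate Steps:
d(t) = (-35 + t)/(-20 + t)
1253*d(27) - 1253 = 1253*((-35 + 27)/(-20 + 27)) - 1253 = 1253*(-8/7) - 1253 = -1432 - 1253 = -2685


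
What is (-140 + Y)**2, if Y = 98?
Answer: 1764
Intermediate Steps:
(-140 + Y)**2 = (-140 + 98)**2 = (-42)**2 = 1764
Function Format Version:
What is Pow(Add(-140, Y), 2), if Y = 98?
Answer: 1764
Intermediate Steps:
Pow(Add(-140, Y), 2) = Pow(Add(-140, 98), 2) = Pow(-42, 2) = 1764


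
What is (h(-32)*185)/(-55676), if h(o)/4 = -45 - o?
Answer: 2405/13919 ≈ 0.17279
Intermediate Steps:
h(o) = -180 - 4*o (h(o) = 4*(-45 - o) = -180 - 4*o)
(h(-32)*185)/(-55676) = ((-180 - 4*(-32))*185)/(-55676) = ((-180 + 128)*185)*(-1/55676) = -52*185*(-1/55676) = -9620*(-1/55676) = 2405/13919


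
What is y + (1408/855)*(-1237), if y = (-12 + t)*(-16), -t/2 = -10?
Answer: -1851136/855 ≈ -2165.1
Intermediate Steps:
t = 20 (t = -2*(-10) = 20)
y = -128 (y = (-12 + 20)*(-16) = 8*(-16) = -128)
y + (1408/855)*(-1237) = -128 + (1408/855)*(-1237) = -128 - 1741696/855 = -1851136/855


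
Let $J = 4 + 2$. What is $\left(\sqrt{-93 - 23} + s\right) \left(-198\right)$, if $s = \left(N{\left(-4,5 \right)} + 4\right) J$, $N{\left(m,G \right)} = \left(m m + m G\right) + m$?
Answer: $4752 - 396 i \sqrt{29} \approx 4752.0 - 2132.5 i$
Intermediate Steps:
$J = 6$
$N{\left(m,G \right)} = m + m^{2} + G m$ ($N{\left(m,G \right)} = \left(m^{2} + G m\right) + m = m + m^{2} + G m$)
$s = -24$ ($s = \left(- 4 \left(1 + 5 - 4\right) + 4\right) 6 = \left(\left(-4\right) 2 + 4\right) 6 = \left(-8 + 4\right) 6 = \left(-4\right) 6 = -24$)
$\left(\sqrt{-93 - 23} + s\right) \left(-198\right) = \left(\sqrt{-93 - 23} - 24\right) \left(-198\right) = \left(\sqrt{-116} - 24\right) \left(-198\right) = \left(2 i \sqrt{29} - 24\right) \left(-198\right) = \left(-24 + 2 i \sqrt{29}\right) \left(-198\right) = 4752 - 396 i \sqrt{29}$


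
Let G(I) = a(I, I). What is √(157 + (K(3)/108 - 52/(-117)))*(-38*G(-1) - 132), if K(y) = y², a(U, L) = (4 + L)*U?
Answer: -3*√5671 ≈ -225.92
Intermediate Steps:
a(U, L) = U*(4 + L)
G(I) = I*(4 + I)
√(157 + (K(3)/108 - 52/(-117)))*(-38*G(-1) - 132) = √(157 + (3²/108 - 52/(-117)))*(-(-38)*(4 - 1) - 132) = √(157 + (9*(1/108) - 52*(-1/117)))*(-(-38)*3 - 132) = √(157 + (1/12 + 4/9))*(-38*(-3) - 132) = √(157 + 19/36)*(114 - 132) = √(5671/36)*(-18) = (√5671/6)*(-18) = -3*√5671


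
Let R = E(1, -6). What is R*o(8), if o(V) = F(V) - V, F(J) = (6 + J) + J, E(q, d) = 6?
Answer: 84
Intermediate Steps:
F(J) = 6 + 2*J
R = 6
o(V) = 6 + V (o(V) = (6 + 2*V) - V = 6 + V)
R*o(8) = 6*(6 + 8) = 6*14 = 84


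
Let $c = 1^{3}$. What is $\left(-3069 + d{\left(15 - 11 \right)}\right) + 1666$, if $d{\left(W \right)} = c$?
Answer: $-1402$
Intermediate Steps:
$c = 1$
$d{\left(W \right)} = 1$
$\left(-3069 + d{\left(15 - 11 \right)}\right) + 1666 = \left(-3069 + 1\right) + 1666 = -3068 + 1666 = -1402$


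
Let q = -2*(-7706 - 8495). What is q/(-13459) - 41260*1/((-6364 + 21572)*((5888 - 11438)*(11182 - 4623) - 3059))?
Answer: -4484882033724051/1862910596889062 ≈ -2.4075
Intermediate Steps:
q = 32402 (q = -2*(-16201) = 32402)
q/(-13459) - 41260*1/((-6364 + 21572)*((5888 - 11438)*(11182 - 4623) - 3059)) = 32402/(-13459) - 41260*1/((-6364 + 21572)*((5888 - 11438)*(11182 - 4623) - 3059)) = 32402*(-1/13459) - 41260*1/(15208*(-5550*6559 - 3059)) = -32402/13459 - 41260*1/(15208*(-36402450 - 3059)) = -32402/13459 - 41260/(15208*(-36405509)) = -32402/13459 - 41260/(-553654980872) = -32402/13459 - 41260*(-1/553654980872) = -32402/13459 + 10315/138413745218 = -4484882033724051/1862910596889062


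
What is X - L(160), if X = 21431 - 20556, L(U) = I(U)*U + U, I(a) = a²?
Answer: -4095285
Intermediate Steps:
L(U) = U + U³ (L(U) = U²*U + U = U³ + U = U + U³)
X = 875
X - L(160) = 875 - (160 + 160³) = 875 - (160 + 4096000) = 875 - 1*4096160 = 875 - 4096160 = -4095285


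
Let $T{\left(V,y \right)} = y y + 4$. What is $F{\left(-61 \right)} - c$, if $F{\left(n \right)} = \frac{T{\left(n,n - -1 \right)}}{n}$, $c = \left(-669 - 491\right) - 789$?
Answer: $\frac{115285}{61} \approx 1889.9$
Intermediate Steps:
$T{\left(V,y \right)} = 4 + y^{2}$ ($T{\left(V,y \right)} = y^{2} + 4 = 4 + y^{2}$)
$c = -1949$ ($c = -1160 - 789 = -1949$)
$F{\left(n \right)} = \frac{4 + \left(1 + n\right)^{2}}{n}$ ($F{\left(n \right)} = \frac{4 + \left(n - -1\right)^{2}}{n} = \frac{4 + \left(n + 1\right)^{2}}{n} = \frac{4 + \left(1 + n\right)^{2}}{n}$)
$F{\left(-61 \right)} - c = \frac{4 + \left(1 - 61\right)^{2}}{-61} - -1949 = - \frac{4 + \left(-60\right)^{2}}{61} + 1949 = - \frac{4 + 3600}{61} + 1949 = \left(- \frac{1}{61}\right) 3604 + 1949 = - \frac{3604}{61} + 1949 = \frac{115285}{61}$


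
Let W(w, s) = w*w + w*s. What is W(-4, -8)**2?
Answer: 2304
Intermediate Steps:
W(w, s) = w**2 + s*w
W(-4, -8)**2 = (-4*(-8 - 4))**2 = (-4*(-12))**2 = 48**2 = 2304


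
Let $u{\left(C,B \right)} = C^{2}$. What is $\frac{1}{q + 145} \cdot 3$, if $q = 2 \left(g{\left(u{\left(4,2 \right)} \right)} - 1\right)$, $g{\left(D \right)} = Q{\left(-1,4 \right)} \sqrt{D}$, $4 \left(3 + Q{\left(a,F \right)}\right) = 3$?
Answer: $\frac{3}{125} \approx 0.024$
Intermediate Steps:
$Q{\left(a,F \right)} = - \frac{9}{4}$ ($Q{\left(a,F \right)} = -3 + \frac{1}{4} \cdot 3 = -3 + \frac{3}{4} = - \frac{9}{4}$)
$g{\left(D \right)} = - \frac{9 \sqrt{D}}{4}$
$q = -20$ ($q = 2 \left(- \frac{9 \sqrt{4^{2}}}{4} - 1\right) = 2 \left(- \frac{9 \sqrt{16}}{4} - 1\right) = 2 \left(\left(- \frac{9}{4}\right) 4 - 1\right) = 2 \left(-9 - 1\right) = 2 \left(-10\right) = -20$)
$\frac{1}{q + 145} \cdot 3 = \frac{1}{-20 + 145} \cdot 3 = \frac{1}{125} \cdot 3 = \frac{3}{125}$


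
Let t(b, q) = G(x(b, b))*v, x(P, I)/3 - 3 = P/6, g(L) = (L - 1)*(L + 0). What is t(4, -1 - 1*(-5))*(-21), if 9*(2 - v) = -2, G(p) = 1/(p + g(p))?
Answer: -140/363 ≈ -0.38567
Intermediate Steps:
g(L) = L*(-1 + L) (g(L) = (-1 + L)*L = L*(-1 + L))
x(P, I) = 9 + P/2 (x(P, I) = 9 + 3*(P/6) = 9 + P/2)
G(p) = 1/(p + p*(-1 + p))
v = 20/9 (v = 2 - 1/9*(-2) = 2 + 2/9 = 20/9 ≈ 2.2222)
t(b, q) = 20/(9*(9 + b/2)**2) (t(b, q) = (20/9)/(9 + b/2)**2 = 20/(9*(9 + b/2)**2))
t(4, -1 - 1*(-5))*(-21) = (80/(9*(324 + 4**2 + 36*4)))*(-21) = (80/(9*(324 + 16 + 144)))*(-21) = ((80/9)/484)*(-21) = ((80/9)*(1/484))*(-21) = (20/1089)*(-21) = -140/363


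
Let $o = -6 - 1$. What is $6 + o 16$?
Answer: $-106$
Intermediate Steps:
$o = -7$
$6 + o 16 = 6 - 112 = -106$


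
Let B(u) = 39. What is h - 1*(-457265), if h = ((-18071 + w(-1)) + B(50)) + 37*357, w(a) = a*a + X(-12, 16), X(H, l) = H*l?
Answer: 452251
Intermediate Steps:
w(a) = -192 + a² (w(a) = a*a - 12*16 = a² - 192 = -192 + a²)
h = -5014 (h = ((-18071 + (-192 + (-1)²)) + 39) + 37*357 = ((-18071 + (-192 + 1)) + 39) + 13209 = ((-18071 - 191) + 39) + 13209 = (-18262 + 39) + 13209 = -18223 + 13209 = -5014)
h - 1*(-457265) = -5014 - 1*(-457265) = -5014 + 457265 = 452251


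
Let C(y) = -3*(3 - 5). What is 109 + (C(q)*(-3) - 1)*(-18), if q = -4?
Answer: 451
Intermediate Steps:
C(y) = 6 (C(y) = -3*(-2) = 6)
109 + (C(q)*(-3) - 1)*(-18) = 109 + (6*(-3) - 1)*(-18) = 109 + (-18 - 1)*(-18) = 109 - 19*(-18) = 109 + 342 = 451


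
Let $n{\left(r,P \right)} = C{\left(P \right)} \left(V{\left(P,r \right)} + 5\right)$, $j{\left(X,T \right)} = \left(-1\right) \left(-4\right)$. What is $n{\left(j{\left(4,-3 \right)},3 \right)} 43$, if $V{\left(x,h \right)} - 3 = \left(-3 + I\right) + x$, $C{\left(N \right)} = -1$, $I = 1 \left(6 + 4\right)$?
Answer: $-774$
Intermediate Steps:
$I = 10$ ($I = 1 \cdot 10 = 10$)
$V{\left(x,h \right)} = 10 + x$ ($V{\left(x,h \right)} = 3 + \left(\left(-3 + 10\right) + x\right) = 3 + \left(7 + x\right) = 10 + x$)
$j{\left(X,T \right)} = 4$
$n{\left(r,P \right)} = -15 - P$ ($n{\left(r,P \right)} = - (\left(10 + P\right) + 5) = - (15 + P) = -15 - P$)
$n{\left(j{\left(4,-3 \right)},3 \right)} 43 = \left(-15 - 3\right) 43 = \left(-18\right) 43 = -774$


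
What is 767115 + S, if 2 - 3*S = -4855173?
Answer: 7156520/3 ≈ 2.3855e+6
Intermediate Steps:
S = 4855175/3 (S = ⅔ - ⅓*(-4855173) = ⅔ + 1618391 = 4855175/3 ≈ 1.6184e+6)
767115 + S = 767115 + 4855175/3 = 7156520/3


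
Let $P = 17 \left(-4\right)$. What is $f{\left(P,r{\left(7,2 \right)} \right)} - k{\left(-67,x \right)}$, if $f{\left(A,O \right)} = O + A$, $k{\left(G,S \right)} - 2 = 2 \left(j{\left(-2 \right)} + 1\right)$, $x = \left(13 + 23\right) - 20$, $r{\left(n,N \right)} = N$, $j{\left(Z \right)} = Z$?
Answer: $-66$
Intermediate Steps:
$x = 16$ ($x = 36 - 20 = 16$)
$k{\left(G,S \right)} = 0$ ($k{\left(G,S \right)} = 2 + 2 \left(-2 + 1\right) = 2 + 2 \left(-1\right) = 2 - 2 = 0$)
$P = -68$
$f{\left(A,O \right)} = A + O$
$f{\left(P,r{\left(7,2 \right)} \right)} - k{\left(-67,x \right)} = \left(-68 + 2\right) - 0 = -66 + 0 = -66$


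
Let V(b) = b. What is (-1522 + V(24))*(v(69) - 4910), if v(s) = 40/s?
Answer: 507447500/69 ≈ 7.3543e+6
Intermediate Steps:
(-1522 + V(24))*(v(69) - 4910) = (-1522 + 24)*(40/69 - 4910) = -1498*(40*(1/69) - 4910) = -1498*(40/69 - 4910) = -1498*(-338750/69) = 507447500/69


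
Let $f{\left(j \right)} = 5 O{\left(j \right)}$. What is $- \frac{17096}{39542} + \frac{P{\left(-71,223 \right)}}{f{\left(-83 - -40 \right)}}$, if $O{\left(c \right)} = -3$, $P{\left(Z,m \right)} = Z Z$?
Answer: $- \frac{99793831}{296565} \approx -336.5$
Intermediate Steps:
$P{\left(Z,m \right)} = Z^{2}$
$f{\left(j \right)} = -15$ ($f{\left(j \right)} = 5 \left(-3\right) = -15$)
$- \frac{17096}{39542} + \frac{P{\left(-71,223 \right)}}{f{\left(-83 - -40 \right)}} = - \frac{17096}{39542} + \frac{\left(-71\right)^{2}}{-15} = \left(-17096\right) \frac{1}{39542} + 5041 \left(- \frac{1}{15}\right) = - \frac{8548}{19771} - \frac{5041}{15} = - \frac{99793831}{296565}$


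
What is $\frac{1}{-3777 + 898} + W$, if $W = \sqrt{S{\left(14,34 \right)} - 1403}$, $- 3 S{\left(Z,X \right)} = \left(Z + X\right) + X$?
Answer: $- \frac{1}{2879} + \frac{i \sqrt{12873}}{3} \approx -0.00034734 + 37.82 i$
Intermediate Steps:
$S{\left(Z,X \right)} = - \frac{2 X}{3} - \frac{Z}{3}$ ($S{\left(Z,X \right)} = - \frac{\left(Z + X\right) + X}{3} = - \frac{\left(X + Z\right) + X}{3} = - \frac{Z + 2 X}{3} = - \frac{2 X}{3} - \frac{Z}{3}$)
$W = \frac{i \sqrt{12873}}{3}$ ($W = \sqrt{\left(\left(- \frac{2}{3}\right) 34 - \frac{14}{3}\right) - 1403} = \sqrt{\left(- \frac{68}{3} - \frac{14}{3}\right) - 1403} = \sqrt{- \frac{82}{3} - 1403} = \sqrt{- \frac{4291}{3}} = \frac{i \sqrt{12873}}{3} \approx 37.82 i$)
$\frac{1}{-3777 + 898} + W = \frac{1}{-3777 + 898} + \frac{i \sqrt{12873}}{3} = \frac{1}{-2879} + \frac{i \sqrt{12873}}{3} = - \frac{1}{2879} + \frac{i \sqrt{12873}}{3}$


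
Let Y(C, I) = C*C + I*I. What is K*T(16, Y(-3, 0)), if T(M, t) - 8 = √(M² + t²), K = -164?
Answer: -1312 - 164*√337 ≈ -4322.6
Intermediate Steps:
Y(C, I) = C² + I²
T(M, t) = 8 + √(M² + t²)
K*T(16, Y(-3, 0)) = -164*(8 + √(16² + ((-3)² + 0²)²)) = -164*(8 + √(256 + (9 + 0)²)) = -164*(8 + √(256 + 9²)) = -164*(8 + √(256 + 81)) = -164*(8 + √337) = -1312 - 164*√337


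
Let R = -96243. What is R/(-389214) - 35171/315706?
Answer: 198755321/1462823751 ≈ 0.13587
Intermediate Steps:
R/(-389214) - 35171/315706 = -96243/(-389214) - 35171/315706 = -96243*(-1/389214) - 35171*1/315706 = 4583/18534 - 35171/315706 = 198755321/1462823751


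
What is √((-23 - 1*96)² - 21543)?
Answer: I*√7382 ≈ 85.919*I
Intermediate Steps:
√((-23 - 1*96)² - 21543) = √((-23 - 96)² - 21543) = √((-119)² - 21543) = √(14161 - 21543) = √(-7382) = I*√7382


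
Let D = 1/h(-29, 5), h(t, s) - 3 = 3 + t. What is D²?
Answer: 1/529 ≈ 0.0018904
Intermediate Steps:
h(t, s) = 6 + t (h(t, s) = 3 + (3 + t) = 6 + t)
D = -1/23 (D = 1/(6 - 29) = 1/(-23) = -1/23 ≈ -0.043478)
D² = (-1/23)² = 1/529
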